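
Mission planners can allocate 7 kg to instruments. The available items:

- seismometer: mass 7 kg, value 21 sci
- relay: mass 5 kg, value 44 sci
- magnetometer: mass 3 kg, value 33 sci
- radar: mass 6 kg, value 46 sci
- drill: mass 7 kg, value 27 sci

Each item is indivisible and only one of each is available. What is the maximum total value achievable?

46 sci

Check high-value combinations within 7 kg:
- radar: mass 6, value 46
- relay: mass 5, value 44
- magnetometer: mass 3, value 33
- drill: mass 7, value 27
- seismometer: mass 7, value 21
Best: 46 sci.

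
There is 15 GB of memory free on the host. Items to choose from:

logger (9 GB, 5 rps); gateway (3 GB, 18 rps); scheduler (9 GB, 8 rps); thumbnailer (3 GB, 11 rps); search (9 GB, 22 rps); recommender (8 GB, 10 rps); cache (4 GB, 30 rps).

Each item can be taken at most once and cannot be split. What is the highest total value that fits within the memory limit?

59 rps

Check high-value combinations within 15 GB:
- gateway+thumbnailer+cache: memory 3+3+4=10, value 18+11+30=59
- gateway+recommender+cache: memory 3+8+4=15, value 18+10+30=58
- search+cache: memory 9+4=13, value 22+30=52
- gateway+thumbnailer+search: memory 3+3+9=15, value 18+11+22=51
- thumbnailer+recommender+cache: memory 3+8+4=15, value 11+10+30=51
Best: 59 rps.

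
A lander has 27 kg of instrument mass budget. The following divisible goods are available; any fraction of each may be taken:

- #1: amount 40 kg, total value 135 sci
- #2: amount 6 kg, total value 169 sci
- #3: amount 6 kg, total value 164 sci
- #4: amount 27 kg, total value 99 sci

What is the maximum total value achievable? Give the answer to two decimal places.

Take in order of value per unit:
- #2 (169/6 per unit): all 6 → value 169, running total 169.00
- #3 (164/6 per unit): all 6 → value 164, running total 333.00
- #4 (99/27 per unit): 15 of 27 → value 15×99/27 = 55.0000, running total 388.00
Total 388.00.

388.00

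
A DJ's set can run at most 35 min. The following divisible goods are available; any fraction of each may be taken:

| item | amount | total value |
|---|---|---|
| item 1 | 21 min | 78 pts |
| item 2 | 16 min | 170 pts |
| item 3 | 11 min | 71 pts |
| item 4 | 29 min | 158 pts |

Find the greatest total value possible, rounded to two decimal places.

Take in order of value per unit:
- item 2 (170/16 per unit): all 16 → value 170, running total 170.00
- item 3 (71/11 per unit): all 11 → value 71, running total 241.00
- item 4 (158/29 per unit): 8 of 29 → value 8×158/29 = 43.5862, running total 284.59
Total 284.59.

284.59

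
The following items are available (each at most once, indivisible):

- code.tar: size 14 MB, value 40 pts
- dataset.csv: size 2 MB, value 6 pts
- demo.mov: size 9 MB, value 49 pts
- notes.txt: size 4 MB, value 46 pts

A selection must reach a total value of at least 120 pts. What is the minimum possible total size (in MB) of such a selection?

Subsets with value ≥ 120, sorted by total size:
- code.tar+demo.mov+notes.txt: size 27, value 135
- code.tar+dataset.csv+demo.mov+notes.txt: size 29, value 141
Minimum size: 27 MB.

27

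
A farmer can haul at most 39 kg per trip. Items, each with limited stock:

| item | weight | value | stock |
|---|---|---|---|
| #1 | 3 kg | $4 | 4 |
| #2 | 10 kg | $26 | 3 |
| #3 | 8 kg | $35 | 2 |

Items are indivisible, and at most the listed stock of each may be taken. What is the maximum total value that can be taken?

$126

Top feasible selections:
- 1×#1 + 2×#2 + 2×#3: weight 39, value 126
- 2×#2 + 2×#3: weight 36, value 122
- 3×#2 + 1×#3: weight 38, value 113
Best: $126.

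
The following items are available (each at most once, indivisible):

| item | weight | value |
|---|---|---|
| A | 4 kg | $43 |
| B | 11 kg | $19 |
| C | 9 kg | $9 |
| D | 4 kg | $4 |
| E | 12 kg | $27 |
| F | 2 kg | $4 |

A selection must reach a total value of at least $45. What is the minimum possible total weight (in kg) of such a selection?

6

Subsets with value ≥ 45, sorted by total weight:
- A+F: weight 6, value 47
- A+D: weight 8, value 47
- A+D+F: weight 10, value 51
- A+C: weight 13, value 52
Minimum weight: 6 kg.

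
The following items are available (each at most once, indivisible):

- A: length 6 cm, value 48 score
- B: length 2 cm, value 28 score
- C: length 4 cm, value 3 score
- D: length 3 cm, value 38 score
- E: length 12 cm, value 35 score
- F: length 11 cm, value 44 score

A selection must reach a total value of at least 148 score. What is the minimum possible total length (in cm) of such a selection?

Subsets with value ≥ 148, sorted by total length:
- A+B+D+F: length 22, value 158
- A+B+D+E: length 23, value 149
- A+B+C+D+F: length 26, value 161
Minimum length: 22 cm.

22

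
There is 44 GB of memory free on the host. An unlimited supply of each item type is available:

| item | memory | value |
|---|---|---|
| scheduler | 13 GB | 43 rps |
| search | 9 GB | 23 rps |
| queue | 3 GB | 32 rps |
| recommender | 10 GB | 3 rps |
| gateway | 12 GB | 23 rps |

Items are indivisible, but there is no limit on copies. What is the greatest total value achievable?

Best value-per-unit is queue at 32/3, and filling with it alone uses memory 14×3=42. No mix of the others beats 14×32 = 448.

448 rps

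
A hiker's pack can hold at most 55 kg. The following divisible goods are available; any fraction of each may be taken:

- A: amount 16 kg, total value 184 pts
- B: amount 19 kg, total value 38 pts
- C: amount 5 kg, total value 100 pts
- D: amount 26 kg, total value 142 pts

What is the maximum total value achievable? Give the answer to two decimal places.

Take in order of value per unit:
- C (100/5 per unit): all 5 → value 100, running total 100.00
- A (184/16 per unit): all 16 → value 184, running total 284.00
- D (142/26 per unit): all 26 → value 142, running total 426.00
- B (38/19 per unit): 8 of 19 → value 8×38/19 = 16.0000, running total 442.00
Total 442.00.

442.00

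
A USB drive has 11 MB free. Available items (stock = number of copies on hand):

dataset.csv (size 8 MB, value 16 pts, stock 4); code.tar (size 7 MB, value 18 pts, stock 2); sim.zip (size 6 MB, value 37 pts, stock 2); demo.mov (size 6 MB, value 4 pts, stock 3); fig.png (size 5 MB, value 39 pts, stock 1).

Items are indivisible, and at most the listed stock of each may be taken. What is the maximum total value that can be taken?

76 pts

Best selections within size 11 and stock limits:
- 1×sim.zip + 1×fig.png: size 11, value 76
- 1×demo.mov + 1×fig.png: size 11, value 43
Best: 76 pts.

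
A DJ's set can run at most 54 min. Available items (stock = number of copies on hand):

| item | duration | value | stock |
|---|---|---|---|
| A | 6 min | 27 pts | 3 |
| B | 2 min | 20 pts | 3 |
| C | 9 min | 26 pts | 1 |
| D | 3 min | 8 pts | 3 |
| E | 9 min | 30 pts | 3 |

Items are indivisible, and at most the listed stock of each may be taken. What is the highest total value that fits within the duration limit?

Top feasible selections:
- 3×A + 3×B + 1×D + 3×E: duration 54, value 239
- 3×A + 3×B + 1×C + 1×D + 2×E: duration 54, value 235
Best: 239 pts.

239 pts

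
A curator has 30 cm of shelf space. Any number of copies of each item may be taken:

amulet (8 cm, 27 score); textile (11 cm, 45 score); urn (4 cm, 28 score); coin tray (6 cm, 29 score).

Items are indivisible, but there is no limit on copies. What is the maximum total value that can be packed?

197 score

Best value-per-unit is urn at 28/4; filling with it alone gives 7×28 = 196.
Optimal mix: 6×urn + 1×coin tray → length 30, value 197.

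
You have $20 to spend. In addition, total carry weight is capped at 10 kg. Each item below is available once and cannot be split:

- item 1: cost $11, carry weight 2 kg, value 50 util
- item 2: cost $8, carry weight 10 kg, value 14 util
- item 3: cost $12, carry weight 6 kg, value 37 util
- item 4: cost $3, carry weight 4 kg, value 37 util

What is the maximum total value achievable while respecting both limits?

87 util

Feasible sets respecting both limits:
- item 1+item 4: cost 14, carry weight 6, value 87
- item 3+item 4: cost 15, carry weight 10, value 74
- item 1: cost 11, carry weight 2, value 50
- item 3: cost 12, carry weight 6, value 37
Best: 87 util.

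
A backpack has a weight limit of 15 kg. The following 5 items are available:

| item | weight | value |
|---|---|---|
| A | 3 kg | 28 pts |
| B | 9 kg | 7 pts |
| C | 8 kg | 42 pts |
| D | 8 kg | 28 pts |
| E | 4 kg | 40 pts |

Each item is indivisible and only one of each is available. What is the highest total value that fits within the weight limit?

110 pts

Check high-value combinations within 15 kg:
- A+C+E: weight 3+8+4=15, value 28+42+40=110
- A+D+E: weight 3+8+4=15, value 28+28+40=96
- C+E: weight 8+4=12, value 42+40=82
Best: 110 pts.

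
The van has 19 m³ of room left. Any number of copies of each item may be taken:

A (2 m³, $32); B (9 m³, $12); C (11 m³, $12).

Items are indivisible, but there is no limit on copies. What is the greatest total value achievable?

Best value-per-unit is A at 32/2, and filling with it alone uses volume 9×2=18. No mix of the others beats 9×32 = 288.

$288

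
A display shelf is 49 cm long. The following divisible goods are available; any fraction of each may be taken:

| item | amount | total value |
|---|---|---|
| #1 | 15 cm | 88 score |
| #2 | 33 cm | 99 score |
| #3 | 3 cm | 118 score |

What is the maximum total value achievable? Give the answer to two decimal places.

Take in order of value per unit:
- #3 (118/3 per unit): all 3 → value 118, running total 118.00
- #1 (88/15 per unit): all 15 → value 88, running total 206.00
- #2 (99/33 per unit): 31 of 33 → value 31×99/33 = 93.0000, running total 299.00
Total 299.00.

299.00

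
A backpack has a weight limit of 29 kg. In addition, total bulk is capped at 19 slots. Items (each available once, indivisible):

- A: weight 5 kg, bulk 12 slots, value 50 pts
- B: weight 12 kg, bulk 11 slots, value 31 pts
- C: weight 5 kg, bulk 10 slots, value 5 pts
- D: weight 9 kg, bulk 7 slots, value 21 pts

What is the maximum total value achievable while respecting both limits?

Feasible sets respecting both limits:
- A+D: weight 14, bulk 19, value 71
- B+D: weight 21, bulk 18, value 52
- A: weight 5, bulk 12, value 50
- B: weight 12, bulk 11, value 31
Best: 71 pts.

71 pts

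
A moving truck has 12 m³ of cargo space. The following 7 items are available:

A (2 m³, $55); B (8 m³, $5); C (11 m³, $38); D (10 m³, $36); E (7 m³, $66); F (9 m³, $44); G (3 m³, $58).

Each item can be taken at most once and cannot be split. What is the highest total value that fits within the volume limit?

$179

Check high-value combinations within 12 m³:
- A+E+G: volume 2+7+3=12, value 55+66+58=179
- E+G: volume 7+3=10, value 66+58=124
- A+E: volume 2+7=9, value 55+66=121
- A+G: volume 2+3=5, value 55+58=113
- F+G: volume 9+3=12, value 44+58=102
Best: $179.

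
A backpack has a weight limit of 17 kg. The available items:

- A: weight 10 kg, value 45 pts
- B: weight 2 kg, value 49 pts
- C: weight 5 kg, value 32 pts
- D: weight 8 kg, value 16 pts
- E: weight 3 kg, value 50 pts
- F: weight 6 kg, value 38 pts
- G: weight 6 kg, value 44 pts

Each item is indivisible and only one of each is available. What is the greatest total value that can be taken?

Check high-value combinations within 17 kg:
- B+E+F+G: weight 2+3+6+6=17, value 49+50+38+44=181
- B+C+E+G: weight 2+5+3+6=16, value 49+32+50+44=175
- B+C+E+F: weight 2+5+3+6=16, value 49+32+50+38=169
Best: 181 pts.

181 pts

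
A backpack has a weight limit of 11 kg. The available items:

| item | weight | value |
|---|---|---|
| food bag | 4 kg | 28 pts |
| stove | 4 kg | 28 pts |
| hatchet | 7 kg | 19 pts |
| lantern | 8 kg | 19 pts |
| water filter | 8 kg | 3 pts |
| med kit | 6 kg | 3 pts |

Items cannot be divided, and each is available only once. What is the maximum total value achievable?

56 pts

Check high-value combinations within 11 kg:
- food bag+stove: weight 4+4=8, value 28+28=56
- food bag+hatchet: weight 4+7=11, value 28+19=47
- stove+hatchet: weight 4+7=11, value 28+19=47
- food bag+med kit: weight 4+6=10, value 28+3=31
Best: 56 pts.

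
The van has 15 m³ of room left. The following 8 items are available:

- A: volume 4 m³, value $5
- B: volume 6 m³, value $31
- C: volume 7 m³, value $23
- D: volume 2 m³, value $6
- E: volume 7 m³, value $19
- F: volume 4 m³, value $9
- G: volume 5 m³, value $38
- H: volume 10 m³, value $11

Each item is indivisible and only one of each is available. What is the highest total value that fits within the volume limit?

$78

Check high-value combinations within 15 m³:
- B+F+G: volume 6+4+5=15, value 31+9+38=78
- B+D+G: volume 6+2+5=13, value 31+6+38=75
- A+B+G: volume 4+6+5=15, value 5+31+38=74
- B+G: volume 6+5=11, value 31+38=69
- C+D+G: volume 7+2+5=14, value 23+6+38=67
Best: $78.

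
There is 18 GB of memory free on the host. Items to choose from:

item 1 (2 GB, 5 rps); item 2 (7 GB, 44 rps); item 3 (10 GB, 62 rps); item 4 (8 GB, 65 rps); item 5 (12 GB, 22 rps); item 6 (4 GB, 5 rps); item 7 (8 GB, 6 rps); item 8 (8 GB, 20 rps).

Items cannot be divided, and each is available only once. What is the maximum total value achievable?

127 rps

Check high-value combinations within 18 GB:
- item 3+item 4: memory 10+8=18, value 62+65=127
- item 1+item 2+item 4: memory 2+7+8=17, value 5+44+65=114
- item 2+item 4: memory 7+8=15, value 44+65=109
Best: 127 rps.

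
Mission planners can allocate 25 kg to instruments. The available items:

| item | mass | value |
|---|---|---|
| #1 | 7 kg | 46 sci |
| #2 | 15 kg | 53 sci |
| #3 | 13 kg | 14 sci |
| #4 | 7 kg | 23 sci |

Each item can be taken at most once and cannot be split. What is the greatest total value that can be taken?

99 sci

Check high-value combinations within 25 kg:
- #1+#2: mass 7+15=22, value 46+53=99
- #2+#4: mass 15+7=22, value 53+23=76
- #1+#4: mass 7+7=14, value 46+23=69
Best: 99 sci.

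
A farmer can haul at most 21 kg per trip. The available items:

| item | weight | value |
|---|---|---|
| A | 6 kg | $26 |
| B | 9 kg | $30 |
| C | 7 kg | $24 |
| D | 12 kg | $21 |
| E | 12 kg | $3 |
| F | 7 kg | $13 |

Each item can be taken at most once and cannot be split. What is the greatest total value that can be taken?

Check high-value combinations within 21 kg:
- A+C+F: weight 6+7+7=20, value 26+24+13=63
- A+B: weight 6+9=15, value 26+30=56
- B+C: weight 9+7=16, value 30+24=54
Best: $63.

$63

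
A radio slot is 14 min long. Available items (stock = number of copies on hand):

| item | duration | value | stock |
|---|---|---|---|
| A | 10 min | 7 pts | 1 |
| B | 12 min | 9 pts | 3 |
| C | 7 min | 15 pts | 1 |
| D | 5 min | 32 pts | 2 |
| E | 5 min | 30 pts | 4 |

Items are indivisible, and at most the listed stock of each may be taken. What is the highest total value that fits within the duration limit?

Best selections within duration 14 and stock limits:
- 2×D: duration 10, value 64
- 1×D + 1×E: duration 10, value 62
Best: 64 pts.

64 pts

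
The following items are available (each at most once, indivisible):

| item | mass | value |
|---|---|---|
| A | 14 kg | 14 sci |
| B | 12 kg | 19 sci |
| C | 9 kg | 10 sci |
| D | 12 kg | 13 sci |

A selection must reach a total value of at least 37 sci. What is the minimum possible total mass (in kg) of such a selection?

33

Subsets with value ≥ 37, sorted by total mass:
- B+C+D: mass 33, value 42
- A+B+C: mass 35, value 43
- A+C+D: mass 35, value 37
- A+B+D: mass 38, value 46
Minimum mass: 33 kg.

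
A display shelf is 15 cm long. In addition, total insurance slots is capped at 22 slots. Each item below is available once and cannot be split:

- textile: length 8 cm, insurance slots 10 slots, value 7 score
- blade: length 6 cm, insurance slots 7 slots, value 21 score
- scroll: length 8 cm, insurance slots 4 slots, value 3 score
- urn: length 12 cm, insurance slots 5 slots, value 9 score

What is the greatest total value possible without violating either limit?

Feasible sets respecting both limits:
- textile+blade: length 14, insurance slots 17, value 28
- blade+scroll: length 14, insurance slots 11, value 24
- blade: length 6, insurance slots 7, value 21
- urn: length 12, insurance slots 5, value 9
Best: 28 score.

28 score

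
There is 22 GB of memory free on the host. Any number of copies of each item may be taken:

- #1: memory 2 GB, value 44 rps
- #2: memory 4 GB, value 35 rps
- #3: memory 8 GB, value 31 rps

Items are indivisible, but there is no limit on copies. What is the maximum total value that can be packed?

Best value-per-unit is #1 at 44/2, and filling with it alone uses memory 11×2=22. No mix of the others beats 11×44 = 484.

484 rps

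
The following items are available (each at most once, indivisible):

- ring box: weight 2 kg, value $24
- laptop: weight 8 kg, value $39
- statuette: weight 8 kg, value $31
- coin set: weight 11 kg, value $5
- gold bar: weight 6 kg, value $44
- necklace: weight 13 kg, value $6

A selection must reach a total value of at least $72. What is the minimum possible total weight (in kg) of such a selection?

14

Subsets with value ≥ 72, sorted by total weight:
- laptop+gold bar: weight 14, value 83
- statuette+gold bar: weight 14, value 75
- ring box+laptop+gold bar: weight 16, value 107
- ring box+statuette+gold bar: weight 16, value 99
Minimum weight: 14 kg.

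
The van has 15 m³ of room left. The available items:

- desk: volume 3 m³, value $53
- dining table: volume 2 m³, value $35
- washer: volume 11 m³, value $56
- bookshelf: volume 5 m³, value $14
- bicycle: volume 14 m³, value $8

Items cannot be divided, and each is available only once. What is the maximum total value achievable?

$109

Check high-value combinations within 15 m³:
- desk+washer: volume 3+11=14, value 53+56=109
- desk+dining table+bookshelf: volume 3+2+5=10, value 53+35+14=102
- dining table+washer: volume 2+11=13, value 35+56=91
- desk+dining table: volume 3+2=5, value 53+35=88
Best: $109.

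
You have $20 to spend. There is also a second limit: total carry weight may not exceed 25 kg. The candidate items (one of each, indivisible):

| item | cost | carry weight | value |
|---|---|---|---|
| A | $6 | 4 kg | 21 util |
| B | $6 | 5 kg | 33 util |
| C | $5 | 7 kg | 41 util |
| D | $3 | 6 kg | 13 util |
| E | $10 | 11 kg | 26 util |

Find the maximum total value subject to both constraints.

Feasible sets respecting both limits:
- A+B+C+D: cost 20, carry weight 22, value 108
- A+B+C: cost 17, carry weight 16, value 95
- B+C+D: cost 14, carry weight 18, value 87
- C+D+E: cost 18, carry weight 24, value 80
Best: 108 util.

108 util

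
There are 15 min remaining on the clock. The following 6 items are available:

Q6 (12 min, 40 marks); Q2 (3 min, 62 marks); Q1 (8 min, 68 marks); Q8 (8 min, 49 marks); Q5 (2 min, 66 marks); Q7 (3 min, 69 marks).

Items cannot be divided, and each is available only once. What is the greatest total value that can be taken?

Check high-value combinations within 15 min:
- Q1+Q5+Q7: time 8+2+3=13, value 68+66+69=203
- Q2+Q1+Q7: time 3+8+3=14, value 62+68+69=199
- Q2+Q5+Q7: time 3+2+3=8, value 62+66+69=197
- Q2+Q1+Q5: time 3+8+2=13, value 62+68+66=196
Best: 203 marks.

203 marks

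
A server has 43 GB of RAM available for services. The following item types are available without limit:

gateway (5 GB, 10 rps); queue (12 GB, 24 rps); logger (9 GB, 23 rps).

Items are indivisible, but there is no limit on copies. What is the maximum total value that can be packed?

102 rps

Best value-per-unit is logger at 23/9; filling with it alone gives 4×23 = 92.
Optimal mix: 1×gateway + 4×logger → memory 41, value 102.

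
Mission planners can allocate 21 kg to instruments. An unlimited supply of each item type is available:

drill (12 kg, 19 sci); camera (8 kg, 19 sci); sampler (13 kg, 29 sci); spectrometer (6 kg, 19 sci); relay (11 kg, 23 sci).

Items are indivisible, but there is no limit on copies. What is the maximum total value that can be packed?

Best value-per-unit is spectrometer at 19/6; filling with it alone gives 3×19 = 57.
Optimal mix: 1×camera + 2×spectrometer → mass 20, value 57.

57 sci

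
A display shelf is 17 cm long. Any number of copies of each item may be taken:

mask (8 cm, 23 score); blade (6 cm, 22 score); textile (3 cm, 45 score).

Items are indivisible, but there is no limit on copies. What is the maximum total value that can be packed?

225 score

Best value-per-unit is textile at 45/3, and filling with it alone uses length 5×3=15. No mix of the others beats 5×45 = 225.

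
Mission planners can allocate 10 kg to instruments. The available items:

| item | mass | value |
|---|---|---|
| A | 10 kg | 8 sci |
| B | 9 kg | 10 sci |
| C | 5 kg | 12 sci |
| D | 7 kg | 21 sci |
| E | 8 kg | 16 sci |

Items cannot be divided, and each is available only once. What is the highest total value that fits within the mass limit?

21 sci

Check high-value combinations within 10 kg:
- D: mass 7, value 21
- E: mass 8, value 16
- C: mass 5, value 12
Best: 21 sci.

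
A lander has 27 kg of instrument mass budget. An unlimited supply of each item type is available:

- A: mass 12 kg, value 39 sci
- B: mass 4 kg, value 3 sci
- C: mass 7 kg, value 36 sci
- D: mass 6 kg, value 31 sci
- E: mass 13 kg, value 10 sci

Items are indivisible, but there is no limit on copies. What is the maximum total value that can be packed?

139 sci

Best value-per-unit is D at 31/6; filling with it alone gives 4×31 = 124.
Optimal mix: 3×C + 1×D → mass 27, value 139.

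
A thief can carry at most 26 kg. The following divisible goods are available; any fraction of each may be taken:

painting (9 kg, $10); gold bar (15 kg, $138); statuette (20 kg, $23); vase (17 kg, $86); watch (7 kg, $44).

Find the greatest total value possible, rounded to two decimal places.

Take in order of value per unit:
- gold bar (138/15 per unit): all 15 → value 138, running total 138.00
- watch (44/7 per unit): all 7 → value 44, running total 182.00
- vase (86/17 per unit): 4 of 17 → value 4×86/17 = 20.2353, running total 202.24
Total 202.24.

202.24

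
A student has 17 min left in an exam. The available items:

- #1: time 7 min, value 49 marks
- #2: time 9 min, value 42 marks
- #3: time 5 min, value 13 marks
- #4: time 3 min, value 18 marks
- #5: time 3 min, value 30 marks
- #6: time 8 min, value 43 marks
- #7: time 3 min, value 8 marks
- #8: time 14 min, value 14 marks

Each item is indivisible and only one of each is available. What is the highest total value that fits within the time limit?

Check high-value combinations within 17 min:
- #1+#4+#5+#7: time 7+3+3+3=16, value 49+18+30+8=105
- #4+#5+#6+#7: time 3+3+8+3=17, value 18+30+43+8=99
- #1+#4+#5: time 7+3+3=13, value 49+18+30=97
Best: 105 marks.

105 marks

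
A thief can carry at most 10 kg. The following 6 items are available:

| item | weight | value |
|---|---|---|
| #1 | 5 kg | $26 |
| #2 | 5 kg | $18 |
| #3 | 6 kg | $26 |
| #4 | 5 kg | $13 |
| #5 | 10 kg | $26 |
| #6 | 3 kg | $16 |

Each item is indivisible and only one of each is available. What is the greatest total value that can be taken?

$44

Check high-value combinations within 10 kg:
- #1+#2: weight 5+5=10, value 26+18=44
- #1+#6: weight 5+3=8, value 26+16=42
- #3+#6: weight 6+3=9, value 26+16=42
- #1+#4: weight 5+5=10, value 26+13=39
Best: $44.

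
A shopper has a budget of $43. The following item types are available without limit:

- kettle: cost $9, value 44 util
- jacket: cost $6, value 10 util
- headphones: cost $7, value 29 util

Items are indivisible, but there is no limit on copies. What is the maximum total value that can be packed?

Best value-per-unit is kettle at 44/9; filling with it alone gives 4×44 = 176.
Optimal mix: 4×kettle + 1×headphones → cost 43, value 205.

205 util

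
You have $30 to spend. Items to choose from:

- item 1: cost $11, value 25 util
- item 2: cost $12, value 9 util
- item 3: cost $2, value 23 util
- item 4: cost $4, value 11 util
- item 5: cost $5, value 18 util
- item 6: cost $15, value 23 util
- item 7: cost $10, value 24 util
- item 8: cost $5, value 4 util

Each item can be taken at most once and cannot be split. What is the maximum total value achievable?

Check high-value combinations within $30:
- item 1+item 3+item 5+item 7: cost 11+2+5+10=28, value 25+23+18+24=90
- item 1+item 3+item 4+item 7: cost 11+2+4+10=27, value 25+23+11+24=83
- item 1+item 3+item 4+item 5+item 8: cost 11+2+4+5+5=27, value 25+23+11+18+4=81
Best: 90 util.

90 util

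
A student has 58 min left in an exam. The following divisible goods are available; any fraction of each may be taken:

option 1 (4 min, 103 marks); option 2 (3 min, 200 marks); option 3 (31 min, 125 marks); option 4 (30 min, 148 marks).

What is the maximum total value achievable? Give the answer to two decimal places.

535.68

Take in order of value per unit:
- option 2 (200/3 per unit): all 3 → value 200, running total 200.00
- option 1 (103/4 per unit): all 4 → value 103, running total 303.00
- option 4 (148/30 per unit): all 30 → value 148, running total 451.00
- option 3 (125/31 per unit): 21 of 31 → value 21×125/31 = 84.6774, running total 535.68
Total 535.68.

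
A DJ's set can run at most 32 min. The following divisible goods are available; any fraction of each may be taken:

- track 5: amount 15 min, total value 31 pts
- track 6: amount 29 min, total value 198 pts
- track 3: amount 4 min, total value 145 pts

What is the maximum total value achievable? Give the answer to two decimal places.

Take in order of value per unit:
- track 3 (145/4 per unit): all 4 → value 145, running total 145.00
- track 6 (198/29 per unit): 28 of 29 → value 28×198/29 = 191.1724, running total 336.17
Total 336.17.

336.17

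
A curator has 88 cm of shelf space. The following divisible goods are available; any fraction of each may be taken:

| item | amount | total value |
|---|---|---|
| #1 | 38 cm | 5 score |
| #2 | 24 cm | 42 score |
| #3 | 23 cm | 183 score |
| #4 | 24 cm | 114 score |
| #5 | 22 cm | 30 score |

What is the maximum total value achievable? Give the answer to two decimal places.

Take in order of value per unit:
- #3 (183/23 per unit): all 23 → value 183, running total 183.00
- #4 (114/24 per unit): all 24 → value 114, running total 297.00
- #2 (42/24 per unit): all 24 → value 42, running total 339.00
- #5 (30/22 per unit): 17 of 22 → value 17×30/22 = 23.1818, running total 362.18
Total 362.18.

362.18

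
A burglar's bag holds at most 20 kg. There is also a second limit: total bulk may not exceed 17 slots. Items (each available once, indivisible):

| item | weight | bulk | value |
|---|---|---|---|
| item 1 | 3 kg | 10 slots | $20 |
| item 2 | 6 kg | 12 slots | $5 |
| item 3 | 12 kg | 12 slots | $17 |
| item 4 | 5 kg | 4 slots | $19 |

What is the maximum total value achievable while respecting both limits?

Feasible sets respecting both limits:
- item 1+item 4: weight 8, bulk 14, value 39
- item 3+item 4: weight 17, bulk 16, value 36
- item 2+item 4: weight 11, bulk 16, value 24
- item 1: weight 3, bulk 10, value 20
Best: $39.

$39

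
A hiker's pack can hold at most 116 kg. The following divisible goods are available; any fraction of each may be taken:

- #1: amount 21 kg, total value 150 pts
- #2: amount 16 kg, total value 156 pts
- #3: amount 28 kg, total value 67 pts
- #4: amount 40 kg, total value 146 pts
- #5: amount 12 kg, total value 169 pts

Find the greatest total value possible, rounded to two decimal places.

685.61

Take in order of value per unit:
- #5 (169/12 per unit): all 12 → value 169, running total 169.00
- #2 (156/16 per unit): all 16 → value 156, running total 325.00
- #1 (150/21 per unit): all 21 → value 150, running total 475.00
- #4 (146/40 per unit): all 40 → value 146, running total 621.00
- #3 (67/28 per unit): 27 of 28 → value 27×67/28 = 64.6071, running total 685.61
Total 685.61.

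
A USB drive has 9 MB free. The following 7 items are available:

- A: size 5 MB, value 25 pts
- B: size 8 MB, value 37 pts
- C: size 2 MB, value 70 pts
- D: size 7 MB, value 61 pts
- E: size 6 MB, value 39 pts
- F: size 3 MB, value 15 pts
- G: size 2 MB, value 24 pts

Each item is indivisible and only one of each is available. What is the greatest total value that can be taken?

Check high-value combinations within 9 MB:
- C+D: size 2+7=9, value 70+61=131
- A+C+G: size 5+2+2=9, value 25+70+24=119
- C+F+G: size 2+3+2=7, value 70+15+24=109
Best: 131 pts.

131 pts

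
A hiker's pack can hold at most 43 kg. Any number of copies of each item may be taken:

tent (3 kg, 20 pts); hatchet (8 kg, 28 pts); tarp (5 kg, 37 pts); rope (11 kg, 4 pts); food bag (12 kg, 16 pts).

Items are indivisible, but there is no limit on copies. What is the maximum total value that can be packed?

316 pts

Best value-per-unit is tarp at 37/5; filling with it alone gives 8×37 = 296.
Optimal mix: 1×tent + 8×tarp → weight 43, value 316.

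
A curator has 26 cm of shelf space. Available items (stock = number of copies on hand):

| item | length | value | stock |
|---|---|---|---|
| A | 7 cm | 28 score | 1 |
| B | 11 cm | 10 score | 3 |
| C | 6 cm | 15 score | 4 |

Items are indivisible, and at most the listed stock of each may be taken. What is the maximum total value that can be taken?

Top feasible selections:
- 1×A + 3×C: length 25, value 73
- 4×C: length 24, value 60
- 1×A + 2×C: length 19, value 58
- 1×A + 1×B + 1×C: length 24, value 53
Best: 73 score.

73 score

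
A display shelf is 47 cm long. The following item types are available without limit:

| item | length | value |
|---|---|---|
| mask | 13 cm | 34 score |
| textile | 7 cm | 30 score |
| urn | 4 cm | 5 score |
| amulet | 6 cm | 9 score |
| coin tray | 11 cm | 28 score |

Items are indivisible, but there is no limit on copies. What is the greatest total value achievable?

185 score

Best value-per-unit is textile at 30/7; filling with it alone gives 6×30 = 180.
Optimal mix: 6×textile + 1×urn → length 46, value 185.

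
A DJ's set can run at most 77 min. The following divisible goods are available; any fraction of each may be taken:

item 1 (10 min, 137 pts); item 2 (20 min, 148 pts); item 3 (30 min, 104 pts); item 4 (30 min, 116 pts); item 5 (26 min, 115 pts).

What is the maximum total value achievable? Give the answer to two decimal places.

Take in order of value per unit:
- item 1 (137/10 per unit): all 10 → value 137, running total 137.00
- item 2 (148/20 per unit): all 20 → value 148, running total 285.00
- item 5 (115/26 per unit): all 26 → value 115, running total 400.00
- item 4 (116/30 per unit): 21 of 30 → value 21×116/30 = 81.2000, running total 481.20
Total 481.20.

481.20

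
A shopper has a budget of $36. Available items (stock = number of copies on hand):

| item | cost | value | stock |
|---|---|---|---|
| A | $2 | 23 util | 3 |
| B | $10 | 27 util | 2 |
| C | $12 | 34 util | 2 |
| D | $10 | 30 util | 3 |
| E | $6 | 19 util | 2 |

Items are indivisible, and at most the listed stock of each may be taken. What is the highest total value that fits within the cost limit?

Best selections within cost 36 and stock limits:
- 3×A + 3×D: cost 36, value 159
- 3×A + 2×C + 1×E: cost 36, value 156
- 3×A + 1×B + 2×D: cost 36, value 156
Best: 159 util.

159 util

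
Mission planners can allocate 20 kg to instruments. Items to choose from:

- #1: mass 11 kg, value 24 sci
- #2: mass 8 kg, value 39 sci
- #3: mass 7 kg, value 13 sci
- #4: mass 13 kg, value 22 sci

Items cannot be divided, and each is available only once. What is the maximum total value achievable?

Check high-value combinations within 20 kg:
- #1+#2: mass 11+8=19, value 24+39=63
- #2+#3: mass 8+7=15, value 39+13=52
- #2: mass 8, value 39
- #1+#3: mass 11+7=18, value 24+13=37
- #3+#4: mass 7+13=20, value 13+22=35
Best: 63 sci.

63 sci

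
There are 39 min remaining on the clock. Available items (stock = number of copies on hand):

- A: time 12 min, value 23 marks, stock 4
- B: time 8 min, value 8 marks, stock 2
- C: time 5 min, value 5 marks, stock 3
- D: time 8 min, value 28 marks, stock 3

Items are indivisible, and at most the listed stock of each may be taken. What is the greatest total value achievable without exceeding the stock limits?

Best selections within time 39 and stock limits:
- 1×A + 3×D: time 36, value 107
- 3×C + 3×D: time 39, value 99
- 1×B + 1×C + 3×D: time 37, value 97
Best: 107 marks.

107 marks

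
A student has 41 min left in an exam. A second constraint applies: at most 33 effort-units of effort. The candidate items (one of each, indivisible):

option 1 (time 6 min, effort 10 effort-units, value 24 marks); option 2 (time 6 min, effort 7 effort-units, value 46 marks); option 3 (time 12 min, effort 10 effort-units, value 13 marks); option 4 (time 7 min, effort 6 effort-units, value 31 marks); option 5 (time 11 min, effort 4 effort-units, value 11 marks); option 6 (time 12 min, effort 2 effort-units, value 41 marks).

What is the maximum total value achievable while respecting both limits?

142 marks

Feasible sets respecting both limits:
- option 1+option 2+option 4+option 6: time 31, effort 25, value 142
- option 2+option 3+option 4+option 6: time 37, effort 25, value 131
- option 2+option 4+option 5+option 6: time 36, effort 19, value 129
- option 1+option 2+option 3+option 6: time 36, effort 29, value 124
Best: 142 marks.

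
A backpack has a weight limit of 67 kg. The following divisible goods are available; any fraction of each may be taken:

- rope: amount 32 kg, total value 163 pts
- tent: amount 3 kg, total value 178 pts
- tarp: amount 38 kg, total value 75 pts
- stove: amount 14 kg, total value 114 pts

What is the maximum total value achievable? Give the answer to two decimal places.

Take in order of value per unit:
- tent (178/3 per unit): all 3 → value 178, running total 178.00
- stove (114/14 per unit): all 14 → value 114, running total 292.00
- rope (163/32 per unit): all 32 → value 163, running total 455.00
- tarp (75/38 per unit): 18 of 38 → value 18×75/38 = 35.5263, running total 490.53
Total 490.53.

490.53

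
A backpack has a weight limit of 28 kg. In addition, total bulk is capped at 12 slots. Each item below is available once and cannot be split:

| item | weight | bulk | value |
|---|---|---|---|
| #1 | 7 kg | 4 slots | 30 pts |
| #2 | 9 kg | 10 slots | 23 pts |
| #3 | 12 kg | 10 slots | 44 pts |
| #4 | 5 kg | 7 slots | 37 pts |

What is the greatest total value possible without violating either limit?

Feasible sets respecting both limits:
- #1+#4: weight 12, bulk 11, value 67
- #3: weight 12, bulk 10, value 44
- #4: weight 5, bulk 7, value 37
- #1: weight 7, bulk 4, value 30
Best: 67 pts.

67 pts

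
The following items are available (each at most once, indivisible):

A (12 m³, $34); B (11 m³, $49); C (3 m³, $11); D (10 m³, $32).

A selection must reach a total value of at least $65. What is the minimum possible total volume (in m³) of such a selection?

21

Subsets with value ≥ 65, sorted by total volume:
- B+D: volume 21, value 81
- A+D: volume 22, value 66
- A+B: volume 23, value 83
Minimum volume: 21 m³.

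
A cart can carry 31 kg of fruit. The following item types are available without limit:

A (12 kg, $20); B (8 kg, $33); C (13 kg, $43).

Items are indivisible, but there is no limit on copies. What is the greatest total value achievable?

$109

Best value-per-unit is B at 33/8; filling with it alone gives 3×33 = 99.
Optimal mix: 2×B + 1×C → weight 29, value 109.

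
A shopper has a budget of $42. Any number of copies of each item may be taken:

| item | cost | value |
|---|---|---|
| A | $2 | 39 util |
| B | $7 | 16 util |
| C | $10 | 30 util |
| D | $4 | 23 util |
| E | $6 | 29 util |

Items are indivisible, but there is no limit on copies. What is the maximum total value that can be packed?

Best value-per-unit is A at 39/2, and filling with it alone uses cost 21×2=42. No mix of the others beats 21×39 = 819.

819 util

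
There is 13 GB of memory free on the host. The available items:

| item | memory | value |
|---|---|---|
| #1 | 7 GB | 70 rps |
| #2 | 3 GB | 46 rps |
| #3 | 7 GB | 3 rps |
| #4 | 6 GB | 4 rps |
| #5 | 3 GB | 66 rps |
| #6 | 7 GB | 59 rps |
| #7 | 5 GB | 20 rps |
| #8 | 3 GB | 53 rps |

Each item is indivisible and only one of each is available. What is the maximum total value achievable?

189 rps

This is a 0/1 knapsack; check combinations near the capacity.
- #1+#5+#8: memory 7+3+3=13, value 70+66+53=189
- #1+#2+#5: memory 7+3+3=13, value 70+46+66=182
- #5+#6+#8: memory 3+7+3=13, value 66+59+53=178
- #2+#5+#6: memory 3+3+7=13, value 46+66+59=171
Best: 189 rps.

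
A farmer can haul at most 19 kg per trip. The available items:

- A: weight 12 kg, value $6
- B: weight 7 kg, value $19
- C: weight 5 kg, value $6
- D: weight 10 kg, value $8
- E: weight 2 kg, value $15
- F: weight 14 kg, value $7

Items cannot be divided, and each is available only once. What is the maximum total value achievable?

This is a 0/1 knapsack; check combinations near the capacity.
- B+D+E: weight 7+10+2=19, value 19+8+15=42
- B+C+E: weight 7+5+2=14, value 19+6+15=40
- B+E: weight 7+2=9, value 19+15=34
- C+D+E: weight 5+10+2=17, value 6+8+15=29
- B+D: weight 7+10=17, value 19+8=27
Best: $42.

$42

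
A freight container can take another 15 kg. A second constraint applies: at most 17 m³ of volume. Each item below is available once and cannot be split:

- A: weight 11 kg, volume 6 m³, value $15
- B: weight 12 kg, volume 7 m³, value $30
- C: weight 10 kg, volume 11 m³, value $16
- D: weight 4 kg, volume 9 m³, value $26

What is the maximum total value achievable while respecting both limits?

Feasible sets respecting both limits:
- A+D: weight 15, volume 15, value 41
- B: weight 12, volume 7, value 30
- D: weight 4, volume 9, value 26
- C: weight 10, volume 11, value 16
Best: $41.

$41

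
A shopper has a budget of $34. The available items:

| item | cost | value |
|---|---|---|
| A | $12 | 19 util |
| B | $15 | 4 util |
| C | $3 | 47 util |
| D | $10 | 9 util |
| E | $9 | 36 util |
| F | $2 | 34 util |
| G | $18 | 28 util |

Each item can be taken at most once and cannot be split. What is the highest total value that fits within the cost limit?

This is a 0/1 knapsack; check combinations near the capacity.
- C+E+F+G: cost 3+9+2+18=32, value 47+36+34+28=145
- A+C+E+F: cost 12+3+9+2=26, value 19+47+36+34=136
- C+D+E+F: cost 3+10+9+2=24, value 47+9+36+34=126
- B+C+E+F: cost 15+3+9+2=29, value 4+47+36+34=121
- C+D+F+G: cost 3+10+2+18=33, value 47+9+34+28=118
Best: 145 util.

145 util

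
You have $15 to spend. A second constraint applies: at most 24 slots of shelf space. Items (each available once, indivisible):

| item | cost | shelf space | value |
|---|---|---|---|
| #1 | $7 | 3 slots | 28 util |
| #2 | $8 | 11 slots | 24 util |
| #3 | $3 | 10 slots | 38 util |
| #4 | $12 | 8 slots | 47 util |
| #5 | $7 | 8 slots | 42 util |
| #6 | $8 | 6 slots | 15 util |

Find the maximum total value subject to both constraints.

Feasible sets respecting both limits:
- #3+#4: cost 15, shelf space 18, value 85
- #3+#5: cost 10, shelf space 18, value 80
- #1+#5: cost 14, shelf space 11, value 70
- #1+#3: cost 10, shelf space 13, value 66
Best: 85 util.

85 util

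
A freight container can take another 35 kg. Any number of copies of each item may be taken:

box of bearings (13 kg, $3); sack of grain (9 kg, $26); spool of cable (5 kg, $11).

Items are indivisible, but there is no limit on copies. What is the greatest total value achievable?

$89

Best value-per-unit is sack of grain at 26/9; filling with it alone gives 3×26 = 78.
Optimal mix: 3×sack of grain + 1×spool of cable → weight 32, value 89.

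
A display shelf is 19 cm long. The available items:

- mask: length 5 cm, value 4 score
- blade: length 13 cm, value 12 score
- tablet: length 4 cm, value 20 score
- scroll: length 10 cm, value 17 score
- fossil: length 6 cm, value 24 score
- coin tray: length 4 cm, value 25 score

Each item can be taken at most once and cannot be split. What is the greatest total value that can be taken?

Check high-value combinations within 19 cm:
- mask+tablet+fossil+coin tray: length 5+4+6+4=19, value 4+20+24+25=73
- tablet+fossil+coin tray: length 4+6+4=14, value 20+24+25=69
- tablet+scroll+coin tray: length 4+10+4=18, value 20+17+25=62
Best: 73 score.

73 score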